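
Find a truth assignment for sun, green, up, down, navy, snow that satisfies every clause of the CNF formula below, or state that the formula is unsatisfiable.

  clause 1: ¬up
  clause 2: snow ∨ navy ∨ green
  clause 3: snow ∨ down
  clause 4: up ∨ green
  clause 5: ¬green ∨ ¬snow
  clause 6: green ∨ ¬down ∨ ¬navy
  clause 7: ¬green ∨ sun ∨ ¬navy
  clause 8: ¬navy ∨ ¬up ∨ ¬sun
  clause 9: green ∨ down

From the singleton clause (¬up), up = False.
From the singleton clause (green), green = True.
From the singleton clause (¬snow), snow = False.
From the singleton clause (down), down = True.
Suppose sun = False.
From the singleton clause (¬navy), navy = False.
All clauses are satisfied.

sun=False, green=True, up=False, down=True, navy=False, snow=False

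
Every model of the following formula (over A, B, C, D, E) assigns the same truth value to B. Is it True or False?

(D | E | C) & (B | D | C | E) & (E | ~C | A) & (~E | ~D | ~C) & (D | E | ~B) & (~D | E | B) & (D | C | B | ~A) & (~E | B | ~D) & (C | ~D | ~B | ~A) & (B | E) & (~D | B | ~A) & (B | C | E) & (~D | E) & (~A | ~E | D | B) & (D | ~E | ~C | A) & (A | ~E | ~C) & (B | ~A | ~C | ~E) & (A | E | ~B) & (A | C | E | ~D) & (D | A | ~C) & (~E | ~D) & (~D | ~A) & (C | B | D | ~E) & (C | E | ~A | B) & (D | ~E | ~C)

True

Suppose B = 0.
Unit clause (E) forces E = 1.
Unit clause (~D) forces D = 0.
Unit clause (~A) forces A = 0.
Unit clause (~C) forces C = 0.
But (C) is also a unit clause — contradiction.
So every satisfying assignment has B = True.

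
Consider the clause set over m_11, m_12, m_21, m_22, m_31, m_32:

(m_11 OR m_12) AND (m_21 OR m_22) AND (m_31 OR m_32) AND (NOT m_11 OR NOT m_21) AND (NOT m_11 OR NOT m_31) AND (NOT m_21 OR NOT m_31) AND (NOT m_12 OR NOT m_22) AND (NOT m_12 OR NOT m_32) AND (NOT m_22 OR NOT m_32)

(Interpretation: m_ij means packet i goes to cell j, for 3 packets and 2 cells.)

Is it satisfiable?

No

Try m_11 = true.
The clause (NOT m_21) is unit, so m_21 = false.
The clause (m_22) is unit, so m_22 = true.
The clause (NOT m_31) is unit, so m_31 = false.
The clause (m_32) is unit, so m_32 = true.
Now (NOT m_32) is unsatisfied and unit — conflict.
Backtrack on m_11: now try m_11 = false.
The clause (m_12) is unit, so m_12 = true.
The clause (NOT m_22) is unit, so m_22 = false.
The clause (m_21) is unit, so m_21 = true.
The clause (NOT m_31) is unit, so m_31 = false.
The clause (m_32) is unit, so m_32 = true.
Now (NOT m_32) is unsatisfied and unit — conflict.
Either choice for m_11 ends in contradiction.
No assignment satisfies every clause.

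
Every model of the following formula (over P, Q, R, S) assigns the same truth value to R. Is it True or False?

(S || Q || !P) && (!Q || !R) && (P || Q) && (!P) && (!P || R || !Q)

Suppose R = true.
From the singleton clause (!Q), Q = false.
From the singleton clause (P), P = true.
But (!P) is also a unit clause — contradiction.
So every satisfying assignment has R = False.

False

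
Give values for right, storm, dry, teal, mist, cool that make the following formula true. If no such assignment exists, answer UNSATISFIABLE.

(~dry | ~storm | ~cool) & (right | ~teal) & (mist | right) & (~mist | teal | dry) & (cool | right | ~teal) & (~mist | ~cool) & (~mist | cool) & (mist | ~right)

Case right = 1:
The clause (mist) is unit, so mist = 1.
The clause (~cool) is unit, so cool = 0.
That conflicts with the unit clause (cool).
So right must be the other value — set right = 0.
The clause (~teal) is unit, so teal = 0.
The clause (mist) is unit, so mist = 1.
The clause (dry) is unit, so dry = 1.
The clause (~cool) is unit, so cool = 0.
That conflicts with the unit clause (cool).
Either choice for right ends in contradiction.

UNSATISFIABLE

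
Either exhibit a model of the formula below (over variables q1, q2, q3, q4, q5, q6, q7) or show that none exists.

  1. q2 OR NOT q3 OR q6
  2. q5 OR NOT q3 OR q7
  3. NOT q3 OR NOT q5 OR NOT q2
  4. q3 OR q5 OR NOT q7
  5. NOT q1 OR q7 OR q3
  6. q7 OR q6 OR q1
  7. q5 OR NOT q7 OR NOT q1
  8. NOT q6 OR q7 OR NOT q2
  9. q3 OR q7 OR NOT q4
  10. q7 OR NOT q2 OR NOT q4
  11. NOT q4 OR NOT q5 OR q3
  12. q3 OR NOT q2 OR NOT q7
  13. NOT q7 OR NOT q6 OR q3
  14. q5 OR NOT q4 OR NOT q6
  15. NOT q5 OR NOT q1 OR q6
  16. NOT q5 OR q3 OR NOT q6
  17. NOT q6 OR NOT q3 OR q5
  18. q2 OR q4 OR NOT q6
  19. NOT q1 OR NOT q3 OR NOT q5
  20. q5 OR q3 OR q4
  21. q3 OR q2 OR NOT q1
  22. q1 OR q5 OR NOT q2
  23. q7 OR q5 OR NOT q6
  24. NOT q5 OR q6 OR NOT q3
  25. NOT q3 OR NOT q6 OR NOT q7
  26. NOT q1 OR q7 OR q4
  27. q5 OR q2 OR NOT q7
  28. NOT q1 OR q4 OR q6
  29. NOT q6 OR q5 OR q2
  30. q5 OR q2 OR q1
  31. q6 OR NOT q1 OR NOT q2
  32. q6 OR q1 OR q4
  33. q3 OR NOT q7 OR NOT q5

Case q2 = false:
Case q3 = true:
From the singleton clause (q6), q6 = true.
From the singleton clause (q5), q5 = true.
From the singleton clause (q4), q4 = true.
From the singleton clause (NOT q1), q1 = false.
From the singleton clause (NOT q7), q7 = false.
Every clause now holds.

q1: false; q2: false; q3: true; q4: true; q5: true; q6: true; q7: false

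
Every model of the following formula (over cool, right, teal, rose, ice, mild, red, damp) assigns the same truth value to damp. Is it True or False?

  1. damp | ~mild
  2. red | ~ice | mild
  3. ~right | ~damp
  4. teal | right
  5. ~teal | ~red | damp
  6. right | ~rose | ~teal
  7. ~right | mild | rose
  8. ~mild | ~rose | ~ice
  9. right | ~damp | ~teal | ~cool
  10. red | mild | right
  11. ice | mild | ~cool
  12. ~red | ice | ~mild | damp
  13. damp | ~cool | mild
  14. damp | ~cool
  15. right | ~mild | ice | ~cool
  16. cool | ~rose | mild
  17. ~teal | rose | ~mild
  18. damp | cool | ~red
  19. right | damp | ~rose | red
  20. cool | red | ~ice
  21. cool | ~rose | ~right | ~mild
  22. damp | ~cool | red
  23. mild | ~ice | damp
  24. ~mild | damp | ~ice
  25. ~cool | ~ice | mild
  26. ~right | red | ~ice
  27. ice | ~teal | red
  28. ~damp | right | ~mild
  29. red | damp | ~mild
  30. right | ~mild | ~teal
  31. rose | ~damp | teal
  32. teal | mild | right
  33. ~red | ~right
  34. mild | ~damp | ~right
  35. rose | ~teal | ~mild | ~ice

Suppose damp = 0.
(~mild) alone gives mild = 0.
(~cool) alone gives cool = 0.
(~rose) alone gives rose = 0.
(~right) alone gives right = 0.
(teal) alone gives teal = 1.
(~red) alone gives red = 0.
But (red) is also a unit clause — contradiction.
So every satisfying assignment has damp = True.

True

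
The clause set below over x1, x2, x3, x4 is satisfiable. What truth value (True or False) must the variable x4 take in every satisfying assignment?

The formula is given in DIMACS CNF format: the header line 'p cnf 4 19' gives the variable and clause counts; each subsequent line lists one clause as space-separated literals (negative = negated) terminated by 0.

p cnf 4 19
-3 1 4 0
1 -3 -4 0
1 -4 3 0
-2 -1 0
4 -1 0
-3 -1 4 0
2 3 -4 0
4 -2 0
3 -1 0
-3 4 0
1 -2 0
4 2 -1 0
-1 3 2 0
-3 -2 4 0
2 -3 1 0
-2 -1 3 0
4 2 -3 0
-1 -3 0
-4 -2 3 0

False

Suppose x4 = True.
Case x1 = True:
The clause (¬x2) is unit, so x2 = False.
The clause (x3) is unit, so x3 = True.
But (¬x3) is also a unit clause — contradiction.
Backtrack on x1: now try x1 = False.
The clause (¬x3) is unit, so x3 = False.
But (x3) is also a unit clause — contradiction.
Either choice for x1 ends in contradiction.
So every satisfying assignment has x4 = False.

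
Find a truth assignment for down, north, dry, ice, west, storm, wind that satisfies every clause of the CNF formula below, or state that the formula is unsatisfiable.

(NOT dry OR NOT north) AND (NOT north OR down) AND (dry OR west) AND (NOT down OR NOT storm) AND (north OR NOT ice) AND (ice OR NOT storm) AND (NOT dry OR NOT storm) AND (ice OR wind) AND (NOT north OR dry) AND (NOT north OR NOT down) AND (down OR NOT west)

down=false; north=false; dry=true; ice=false; west=false; storm=false; wind=true

Branch on dry: set dry = true.
The clause (NOT north) is unit, so north = false.
The clause (NOT ice) is unit, so ice = false.
The clause (NOT storm) is unit, so storm = false.
The clause (wind) is unit, so wind = true.
Branch on down: set down = false.
The clause (NOT west) is unit, so west = false.
All clauses are satisfied.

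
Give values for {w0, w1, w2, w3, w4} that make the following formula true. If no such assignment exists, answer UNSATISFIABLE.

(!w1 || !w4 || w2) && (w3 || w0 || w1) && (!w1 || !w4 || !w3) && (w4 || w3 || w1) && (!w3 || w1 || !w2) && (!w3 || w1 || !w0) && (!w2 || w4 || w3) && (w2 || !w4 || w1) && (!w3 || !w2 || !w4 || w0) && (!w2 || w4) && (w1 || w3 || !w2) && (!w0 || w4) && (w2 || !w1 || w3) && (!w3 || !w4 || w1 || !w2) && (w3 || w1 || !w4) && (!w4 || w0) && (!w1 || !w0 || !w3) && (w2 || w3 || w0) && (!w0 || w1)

w0 ↦ false; w1 ↦ true; w2 ↦ false; w3 ↦ true; w4 ↦ false

Try w2 = false.
Try w1 = true.
The clause (!w4) is unit, so w4 = false.
The clause (!w0) is unit, so w0 = false.
The clause (w3) is unit, so w3 = true.
This assignment satisfies each clause.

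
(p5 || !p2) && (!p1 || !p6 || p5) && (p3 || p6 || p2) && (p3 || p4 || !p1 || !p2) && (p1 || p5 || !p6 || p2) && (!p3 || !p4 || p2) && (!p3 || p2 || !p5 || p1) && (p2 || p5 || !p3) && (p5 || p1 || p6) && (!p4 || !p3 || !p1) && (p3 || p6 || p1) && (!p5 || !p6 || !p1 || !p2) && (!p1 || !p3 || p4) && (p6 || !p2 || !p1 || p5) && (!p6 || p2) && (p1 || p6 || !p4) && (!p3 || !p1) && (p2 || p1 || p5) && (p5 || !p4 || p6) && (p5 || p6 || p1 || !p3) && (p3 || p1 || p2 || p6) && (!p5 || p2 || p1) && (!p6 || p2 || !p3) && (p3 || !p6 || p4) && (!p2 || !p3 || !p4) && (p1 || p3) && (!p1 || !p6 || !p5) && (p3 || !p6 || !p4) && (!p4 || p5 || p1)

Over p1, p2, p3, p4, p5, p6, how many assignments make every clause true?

There are 2^6 = 64 truth assignments over (p1, p2, p3, p4, p5, p6).
Split on p5. With p5 = true, the clauses containing p5 are satisfied and !p5 drops from the rest; 3 of the 2^5 = 32 assignments to the other variables satisfy what remains.
With p5 = false, by the same count on the reduced clause set, 0 assignments work.
Total: 3 + 0 = 3.

3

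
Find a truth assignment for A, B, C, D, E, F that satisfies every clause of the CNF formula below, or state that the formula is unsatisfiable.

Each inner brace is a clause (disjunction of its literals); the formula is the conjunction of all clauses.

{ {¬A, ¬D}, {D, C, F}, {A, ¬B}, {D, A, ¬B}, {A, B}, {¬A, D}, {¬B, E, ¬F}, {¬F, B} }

UNSATISFIABLE

Branch on A: set A = False.
From the singleton clause (¬B), B = False.
But (B) is also a unit clause — contradiction.
So A must be the other value — set A = True.
From the singleton clause (¬D), D = False.
But (D) is also a unit clause — contradiction.
Both values of A lead to a conflict.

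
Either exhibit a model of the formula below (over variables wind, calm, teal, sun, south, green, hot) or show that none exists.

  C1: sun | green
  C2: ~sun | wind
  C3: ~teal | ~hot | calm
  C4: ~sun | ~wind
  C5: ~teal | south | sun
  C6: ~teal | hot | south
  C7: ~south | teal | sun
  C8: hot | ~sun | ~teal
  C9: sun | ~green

Try sun = 1.
The clause (wind) is unit, so wind = 1.
Now (~wind) is unsatisfied and unit — conflict.
Backtrack on sun: now try sun = 0.
The clause (green) is unit, so green = 1.
Now (~green) is unsatisfied and unit — conflict.
Both values of sun lead to a conflict.

UNSATISFIABLE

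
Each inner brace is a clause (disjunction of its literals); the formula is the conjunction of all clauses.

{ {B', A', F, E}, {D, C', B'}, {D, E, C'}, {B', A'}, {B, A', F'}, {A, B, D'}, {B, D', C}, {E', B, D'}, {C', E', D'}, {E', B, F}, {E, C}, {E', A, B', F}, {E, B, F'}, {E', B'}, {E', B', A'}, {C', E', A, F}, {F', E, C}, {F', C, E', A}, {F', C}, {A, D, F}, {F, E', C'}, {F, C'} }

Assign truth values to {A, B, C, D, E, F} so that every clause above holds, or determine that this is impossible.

Suppose B = 1.
From the singleton clause (A'), A = 0.
From the singleton clause (E'), E = 0.
From the singleton clause (C), C = 1.
From the singleton clause (D), D = 1.
From the singleton clause (F), F = 1.
All clauses are satisfied.

A=0, B=1, C=1, D=1, E=0, F=1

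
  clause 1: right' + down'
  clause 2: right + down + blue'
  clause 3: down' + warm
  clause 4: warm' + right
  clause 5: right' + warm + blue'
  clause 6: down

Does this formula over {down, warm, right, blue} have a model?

No, unsatisfiable

From the singleton clause (down), down = 1.
From the singleton clause (right'), right = 0.
From the singleton clause (warm), warm = 1.
But (warm') is also a unit clause — contradiction.
No assignment satisfies every clause.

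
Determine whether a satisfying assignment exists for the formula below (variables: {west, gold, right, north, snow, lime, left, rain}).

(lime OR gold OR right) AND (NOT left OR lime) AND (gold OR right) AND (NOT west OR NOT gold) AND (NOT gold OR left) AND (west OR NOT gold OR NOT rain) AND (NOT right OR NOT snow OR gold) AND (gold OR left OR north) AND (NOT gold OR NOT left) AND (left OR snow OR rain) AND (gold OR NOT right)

No

Try left = false.
The clause (NOT gold) is unit, so gold = false.
The clause (right) is unit, so right = true.
That conflicts with the unit clause (NOT right).
So left must be the other value — set left = true.
The clause (lime) is unit, so lime = true.
The clause (NOT gold) is unit, so gold = false.
The clause (right) is unit, so right = true.
That conflicts with the unit clause (NOT right).
Both values of left lead to a conflict.
No assignment satisfies every clause.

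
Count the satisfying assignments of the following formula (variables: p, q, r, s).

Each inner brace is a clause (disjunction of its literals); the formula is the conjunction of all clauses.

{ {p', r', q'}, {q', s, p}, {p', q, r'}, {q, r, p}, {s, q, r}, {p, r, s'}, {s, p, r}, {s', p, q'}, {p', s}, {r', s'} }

There are 2^4 = 16 truth assignments over (p, q, r, s).
Split on p. With p = 1, the clauses containing p are satisfied and p' drops from the rest; 2 of the 2^3 = 8 assignments to the other variables satisfy what remains.
With p = 0, by the same count on the reduced clause set, 1 assignment works.
Total: 2 + 1 = 3.

3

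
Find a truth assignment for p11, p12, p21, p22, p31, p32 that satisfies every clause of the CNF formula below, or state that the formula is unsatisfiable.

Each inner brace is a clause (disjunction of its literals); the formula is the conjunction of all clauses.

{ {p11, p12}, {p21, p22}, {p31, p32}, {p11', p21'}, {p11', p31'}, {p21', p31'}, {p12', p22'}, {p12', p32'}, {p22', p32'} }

Case p11 = 1:
(p21') alone gives p21 = 0.
(p22) alone gives p22 = 1.
(p31') alone gives p31 = 0.
(p32) alone gives p32 = 1.
That conflicts with the unit clause (p32').
So p11 must be the other value — set p11 = 0.
(p12) alone gives p12 = 1.
(p22') alone gives p22 = 0.
(p21) alone gives p21 = 1.
(p31') alone gives p31 = 0.
(p32) alone gives p32 = 1.
That conflicts with the unit clause (p32').
Neither p11 = 1 nor p11 = 0 works.

UNSATISFIABLE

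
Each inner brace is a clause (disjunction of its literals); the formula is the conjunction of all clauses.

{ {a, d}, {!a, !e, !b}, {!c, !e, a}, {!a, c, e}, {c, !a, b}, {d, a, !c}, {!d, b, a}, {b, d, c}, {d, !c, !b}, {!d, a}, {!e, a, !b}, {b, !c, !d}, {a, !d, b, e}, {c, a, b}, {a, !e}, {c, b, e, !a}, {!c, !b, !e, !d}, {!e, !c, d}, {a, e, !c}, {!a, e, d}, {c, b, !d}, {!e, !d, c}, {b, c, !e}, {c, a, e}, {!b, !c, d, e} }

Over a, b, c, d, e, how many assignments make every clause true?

There are 2^5 = 32 truth assignments over (a, b, c, d, e).
Split on c. With c = true, the clauses containing c are satisfied and !c drops from the rest; 1 of the 2^4 = 16 assignments to the other variables satisfy what remains.
With c = false, by the same count on the reduced clause set, 0 assignments work.
Total: 1 + 0 = 1.

1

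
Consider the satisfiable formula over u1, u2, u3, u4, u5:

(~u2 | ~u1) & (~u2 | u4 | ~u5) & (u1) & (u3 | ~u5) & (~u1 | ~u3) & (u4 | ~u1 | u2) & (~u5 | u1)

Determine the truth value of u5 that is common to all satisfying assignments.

Suppose u5 = 1.
The clause (u1) is unit, so u1 = 1.
The clause (~u2) is unit, so u2 = 0.
The clause (u3) is unit, so u3 = 1.
Now (~u3) is unsatisfied and unit — conflict.
So every satisfying assignment has u5 = False.

False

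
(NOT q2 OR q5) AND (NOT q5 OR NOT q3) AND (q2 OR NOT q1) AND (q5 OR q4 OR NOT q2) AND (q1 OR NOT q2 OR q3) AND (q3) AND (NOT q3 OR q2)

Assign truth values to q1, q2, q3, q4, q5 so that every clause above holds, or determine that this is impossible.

Unit clause (q3) forces q3 = true.
Unit clause (NOT q5) forces q5 = false.
Unit clause (NOT q2) forces q2 = false.
Now (q2) is unsatisfied and unit — conflict.

UNSATISFIABLE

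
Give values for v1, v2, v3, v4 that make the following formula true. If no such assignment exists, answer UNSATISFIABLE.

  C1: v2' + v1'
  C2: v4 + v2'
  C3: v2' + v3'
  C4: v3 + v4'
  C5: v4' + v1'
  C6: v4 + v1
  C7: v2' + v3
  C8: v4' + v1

Suppose v2 = 0.
Suppose v3 = 1.
Suppose v4 = 0.
From the singleton clause (v1), v1 = 1.
This assignment satisfies each clause.

v1 ↦ 1; v2 ↦ 0; v3 ↦ 1; v4 ↦ 0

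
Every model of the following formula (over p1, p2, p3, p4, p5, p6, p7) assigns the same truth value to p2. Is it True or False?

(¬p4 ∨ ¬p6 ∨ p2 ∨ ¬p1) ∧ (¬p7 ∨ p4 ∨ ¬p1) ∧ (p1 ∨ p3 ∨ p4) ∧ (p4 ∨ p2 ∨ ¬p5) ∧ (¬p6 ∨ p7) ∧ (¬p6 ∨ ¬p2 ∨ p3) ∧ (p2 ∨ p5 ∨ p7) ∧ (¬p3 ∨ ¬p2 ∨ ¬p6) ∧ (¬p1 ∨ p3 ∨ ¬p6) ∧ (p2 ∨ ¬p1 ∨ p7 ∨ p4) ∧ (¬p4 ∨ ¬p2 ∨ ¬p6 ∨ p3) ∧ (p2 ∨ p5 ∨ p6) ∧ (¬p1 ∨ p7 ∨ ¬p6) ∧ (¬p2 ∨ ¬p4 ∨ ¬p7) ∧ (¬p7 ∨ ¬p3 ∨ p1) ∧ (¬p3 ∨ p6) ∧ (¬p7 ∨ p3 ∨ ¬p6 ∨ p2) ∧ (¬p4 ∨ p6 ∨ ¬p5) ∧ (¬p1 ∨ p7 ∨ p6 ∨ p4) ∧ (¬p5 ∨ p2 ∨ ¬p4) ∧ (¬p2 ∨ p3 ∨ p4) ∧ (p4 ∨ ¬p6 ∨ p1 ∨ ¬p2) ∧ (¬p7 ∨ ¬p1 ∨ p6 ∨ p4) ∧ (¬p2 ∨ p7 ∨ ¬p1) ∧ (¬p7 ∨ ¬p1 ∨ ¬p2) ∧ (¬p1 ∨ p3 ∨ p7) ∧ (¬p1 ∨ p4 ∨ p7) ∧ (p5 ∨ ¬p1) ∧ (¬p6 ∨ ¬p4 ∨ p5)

True

Suppose p2 = False.
Suppose p4 = True.
Unit clause (¬p5) forces p5 = False.
Unit clause (p7) forces p7 = True.
Unit clause (p6) forces p6 = True.
That conflicts with the unit clause (¬p6).
Undo p4 and try p4 = False.
Unit clause (¬p5) forces p5 = False.
Unit clause (p7) forces p7 = True.
Unit clause (¬p1) forces p1 = False.
Unit clause (p3) forces p3 = True.
That conflicts with the unit clause (¬p3).
Either choice for p4 ends in contradiction.
So every satisfying assignment has p2 = True.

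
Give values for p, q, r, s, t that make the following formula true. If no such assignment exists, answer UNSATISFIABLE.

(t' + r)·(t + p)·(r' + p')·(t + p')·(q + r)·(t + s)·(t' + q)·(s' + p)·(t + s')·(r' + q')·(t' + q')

Suppose t = 0.
Unit clause (p) forces p = 1.
Now (p') is unsatisfied and unit — conflict.
That branch fails; take t = 1 instead.
Unit clause (r) forces r = 1.
Unit clause (p') forces p = 0.
Unit clause (q) forces q = 1.
Now (q') is unsatisfied and unit — conflict.
Neither t = 1 nor t = 0 works.

UNSATISFIABLE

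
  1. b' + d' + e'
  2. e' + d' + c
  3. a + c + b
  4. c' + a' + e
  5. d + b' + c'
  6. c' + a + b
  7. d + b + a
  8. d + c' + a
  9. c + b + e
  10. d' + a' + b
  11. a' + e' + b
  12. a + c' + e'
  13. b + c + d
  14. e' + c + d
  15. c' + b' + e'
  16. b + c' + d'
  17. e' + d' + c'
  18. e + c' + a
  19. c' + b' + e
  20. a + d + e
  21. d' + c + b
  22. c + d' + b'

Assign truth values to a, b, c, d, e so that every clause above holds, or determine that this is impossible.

a ↦ 1, b ↦ 1, c ↦ 0, d ↦ 0, e ↦ 0

Try b = 1.
Try d = 0.
From the singleton clause (c'), c = 0.
From the singleton clause (e'), e = 0.
From the singleton clause (a), a = 1.
Every clause now holds.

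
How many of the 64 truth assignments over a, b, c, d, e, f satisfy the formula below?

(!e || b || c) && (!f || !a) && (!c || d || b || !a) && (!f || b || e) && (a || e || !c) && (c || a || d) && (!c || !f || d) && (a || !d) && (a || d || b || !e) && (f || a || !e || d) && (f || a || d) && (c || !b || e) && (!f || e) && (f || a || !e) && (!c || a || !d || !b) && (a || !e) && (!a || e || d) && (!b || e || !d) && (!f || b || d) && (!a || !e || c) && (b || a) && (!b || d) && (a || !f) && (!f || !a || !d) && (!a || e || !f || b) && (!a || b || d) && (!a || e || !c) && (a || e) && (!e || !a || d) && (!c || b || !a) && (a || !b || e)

2

There are 2^6 = 64 truth assignments over (a, b, c, d, e, f).
Split on f. With f = true, the clauses containing f are satisfied and !f drops from the rest; 0 of the 2^5 = 32 assignments to the other variables satisfy what remains.
With f = false, by the same count on the reduced clause set, 2 assignments work.
Total: 0 + 2 = 2.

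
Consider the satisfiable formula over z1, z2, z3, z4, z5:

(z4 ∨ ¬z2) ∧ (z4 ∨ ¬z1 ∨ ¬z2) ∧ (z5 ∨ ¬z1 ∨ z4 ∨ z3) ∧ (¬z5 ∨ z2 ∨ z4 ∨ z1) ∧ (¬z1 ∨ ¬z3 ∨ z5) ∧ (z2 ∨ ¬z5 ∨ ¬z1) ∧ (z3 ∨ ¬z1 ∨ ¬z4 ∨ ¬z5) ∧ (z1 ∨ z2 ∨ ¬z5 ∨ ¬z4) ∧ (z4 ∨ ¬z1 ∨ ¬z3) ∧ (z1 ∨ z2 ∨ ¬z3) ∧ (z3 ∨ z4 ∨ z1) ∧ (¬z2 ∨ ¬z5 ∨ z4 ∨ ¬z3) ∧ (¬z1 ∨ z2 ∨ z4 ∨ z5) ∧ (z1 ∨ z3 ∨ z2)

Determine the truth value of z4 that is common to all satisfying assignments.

Suppose z4 = False.
(¬z2) alone gives z2 = False.
Branch on z5: set z5 = False.
(¬z1) alone gives z1 = False.
(¬z3) alone gives z3 = False.
That conflicts with the unit clause (z3).
Backtrack on z5: now try z5 = True.
(z1) alone gives z1 = True.
That conflicts with the unit clause (¬z1).
Either choice for z5 ends in contradiction.
So every satisfying assignment has z4 = True.

True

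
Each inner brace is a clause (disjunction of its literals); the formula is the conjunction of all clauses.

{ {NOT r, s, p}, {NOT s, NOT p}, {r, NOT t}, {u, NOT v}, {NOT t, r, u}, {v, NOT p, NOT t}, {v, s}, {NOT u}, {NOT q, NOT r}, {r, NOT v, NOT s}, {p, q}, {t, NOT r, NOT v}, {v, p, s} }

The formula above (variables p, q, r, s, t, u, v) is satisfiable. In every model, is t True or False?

Suppose t = true.
Unit clause (r) forces r = true.
Unit clause (NOT u) forces u = false.
Unit clause (NOT v) forces v = false.
Unit clause (NOT p) forces p = false.
Unit clause (s) forces s = true.
Unit clause (NOT q) forces q = false.
Now (q) is unsatisfied and unit — conflict.
So every satisfying assignment has t = False.

False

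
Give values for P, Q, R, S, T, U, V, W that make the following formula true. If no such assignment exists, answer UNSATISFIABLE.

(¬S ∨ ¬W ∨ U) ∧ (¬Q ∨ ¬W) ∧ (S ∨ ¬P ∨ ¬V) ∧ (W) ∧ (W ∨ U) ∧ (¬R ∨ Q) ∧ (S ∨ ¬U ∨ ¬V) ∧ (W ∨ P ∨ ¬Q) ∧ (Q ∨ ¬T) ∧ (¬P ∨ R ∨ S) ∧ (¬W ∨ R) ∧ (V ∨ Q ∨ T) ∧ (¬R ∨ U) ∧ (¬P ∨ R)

UNSATISFIABLE

Unit clause (W) forces W = True.
Unit clause (¬Q) forces Q = False.
Unit clause (¬R) forces R = False.
That conflicts with the unit clause (R).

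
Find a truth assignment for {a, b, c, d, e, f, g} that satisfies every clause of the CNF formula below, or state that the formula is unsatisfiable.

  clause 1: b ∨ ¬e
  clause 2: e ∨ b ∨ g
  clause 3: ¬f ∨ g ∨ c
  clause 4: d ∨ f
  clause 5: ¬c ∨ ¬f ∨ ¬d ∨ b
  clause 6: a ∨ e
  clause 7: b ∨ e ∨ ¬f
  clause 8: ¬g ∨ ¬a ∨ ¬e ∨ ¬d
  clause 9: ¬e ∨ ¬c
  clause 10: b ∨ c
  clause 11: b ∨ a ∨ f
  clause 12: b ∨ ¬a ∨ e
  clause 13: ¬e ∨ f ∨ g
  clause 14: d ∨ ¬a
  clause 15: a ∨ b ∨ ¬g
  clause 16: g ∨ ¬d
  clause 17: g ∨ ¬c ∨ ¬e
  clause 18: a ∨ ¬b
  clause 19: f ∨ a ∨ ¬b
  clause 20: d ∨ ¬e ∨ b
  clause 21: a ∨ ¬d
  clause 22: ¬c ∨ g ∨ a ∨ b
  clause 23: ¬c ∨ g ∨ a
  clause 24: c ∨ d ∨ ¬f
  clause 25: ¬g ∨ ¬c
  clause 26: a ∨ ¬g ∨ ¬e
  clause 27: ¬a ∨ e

Branch on b: set b = True.
From the singleton clause (a), a = True.
From the singleton clause (d), d = True.
From the singleton clause (g), g = True.
From the singleton clause (¬e), e = False.
But (e) is also a unit clause — contradiction.
Backtrack on b: now try b = False.
From the singleton clause (¬e), e = False.
From the singleton clause (g), g = True.
From the singleton clause (a), a = True.
But (¬a) is also a unit clause — contradiction.
Either choice for b ends in contradiction.

UNSATISFIABLE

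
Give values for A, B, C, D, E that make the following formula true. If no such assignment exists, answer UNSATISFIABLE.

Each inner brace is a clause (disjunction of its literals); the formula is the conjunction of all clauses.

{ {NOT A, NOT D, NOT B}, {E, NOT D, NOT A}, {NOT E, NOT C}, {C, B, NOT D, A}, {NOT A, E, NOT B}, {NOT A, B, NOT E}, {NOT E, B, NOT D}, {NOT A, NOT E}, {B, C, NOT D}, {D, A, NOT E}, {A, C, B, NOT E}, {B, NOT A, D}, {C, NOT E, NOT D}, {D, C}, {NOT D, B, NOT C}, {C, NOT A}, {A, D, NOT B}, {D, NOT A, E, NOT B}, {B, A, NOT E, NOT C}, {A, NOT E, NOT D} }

A ↦ false; B ↦ true; C ↦ true; D ↦ true; E ↦ false

Case E = false:
Case D = true:
The clause (NOT A) is unit, so A = false.
Case C = true:
The clause (B) is unit, so B = true.
This assignment satisfies each clause.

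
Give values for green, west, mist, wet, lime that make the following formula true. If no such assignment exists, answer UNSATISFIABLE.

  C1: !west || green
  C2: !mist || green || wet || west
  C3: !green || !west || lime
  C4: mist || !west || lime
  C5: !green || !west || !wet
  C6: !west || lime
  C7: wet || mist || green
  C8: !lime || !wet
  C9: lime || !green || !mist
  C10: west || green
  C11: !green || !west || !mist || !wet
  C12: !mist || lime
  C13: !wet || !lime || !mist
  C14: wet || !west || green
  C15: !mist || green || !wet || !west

green=true; west=true; mist=false; wet=false; lime=true

Try west = true.
From the singleton clause (green), green = true.
From the singleton clause (lime), lime = true.
From the singleton clause (!wet), wet = false.
All clauses hold; mist can take either value.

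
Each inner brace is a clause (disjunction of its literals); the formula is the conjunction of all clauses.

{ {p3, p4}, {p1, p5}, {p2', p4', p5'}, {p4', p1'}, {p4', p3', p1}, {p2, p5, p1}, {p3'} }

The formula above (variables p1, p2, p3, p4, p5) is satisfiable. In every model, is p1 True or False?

Suppose p1 = 1.
Unit clause (p4') forces p4 = 0.
Unit clause (p3) forces p3 = 1.
Now (p3') is unsatisfied and unit — conflict.
So every satisfying assignment has p1 = False.

False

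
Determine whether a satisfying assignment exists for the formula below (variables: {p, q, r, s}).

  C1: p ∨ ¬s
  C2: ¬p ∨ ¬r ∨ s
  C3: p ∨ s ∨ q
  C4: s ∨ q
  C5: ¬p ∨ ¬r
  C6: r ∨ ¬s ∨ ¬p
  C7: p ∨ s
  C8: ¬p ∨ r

Unsatisfiable

Suppose p = True.
The clause (¬r) is unit, so r = False.
But (r) is also a unit clause — contradiction.
Backtrack on p: now try p = False.
The clause (¬s) is unit, so s = False.
But (s) is also a unit clause — contradiction.
Either choice for p ends in contradiction.
No assignment satisfies every clause.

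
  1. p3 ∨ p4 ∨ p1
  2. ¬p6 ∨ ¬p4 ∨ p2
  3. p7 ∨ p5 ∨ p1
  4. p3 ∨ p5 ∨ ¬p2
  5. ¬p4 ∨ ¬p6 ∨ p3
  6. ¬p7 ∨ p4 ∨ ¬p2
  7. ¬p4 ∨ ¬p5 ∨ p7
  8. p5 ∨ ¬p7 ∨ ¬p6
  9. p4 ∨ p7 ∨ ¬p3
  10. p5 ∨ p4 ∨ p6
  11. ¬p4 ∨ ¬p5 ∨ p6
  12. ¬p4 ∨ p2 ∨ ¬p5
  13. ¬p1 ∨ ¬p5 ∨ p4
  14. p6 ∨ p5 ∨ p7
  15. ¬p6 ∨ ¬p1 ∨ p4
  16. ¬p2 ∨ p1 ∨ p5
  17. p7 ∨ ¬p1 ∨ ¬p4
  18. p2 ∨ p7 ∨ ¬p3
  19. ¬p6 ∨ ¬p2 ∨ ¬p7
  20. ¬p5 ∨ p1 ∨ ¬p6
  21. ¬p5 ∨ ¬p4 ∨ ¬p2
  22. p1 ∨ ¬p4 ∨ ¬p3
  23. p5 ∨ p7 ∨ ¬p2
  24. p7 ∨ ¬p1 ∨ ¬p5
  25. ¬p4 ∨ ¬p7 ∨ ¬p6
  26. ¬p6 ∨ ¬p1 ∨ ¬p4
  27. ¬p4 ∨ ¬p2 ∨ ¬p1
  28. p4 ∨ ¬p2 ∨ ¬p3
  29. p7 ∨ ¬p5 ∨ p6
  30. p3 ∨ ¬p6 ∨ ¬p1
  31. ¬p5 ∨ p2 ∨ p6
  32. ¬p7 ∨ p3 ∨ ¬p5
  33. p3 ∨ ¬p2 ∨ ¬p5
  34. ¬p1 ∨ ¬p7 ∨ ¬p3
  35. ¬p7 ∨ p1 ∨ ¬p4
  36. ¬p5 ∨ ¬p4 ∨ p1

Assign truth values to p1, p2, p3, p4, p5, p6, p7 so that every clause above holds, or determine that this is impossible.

p1: True,  p2: False,  p3: False,  p4: True,  p5: False,  p6: False,  p7: True

Branch on p3: set p3 = False.
Branch on p4: set p4 = True.
(¬p6) alone gives p6 = False.
(¬p5) alone gives p5 = False.
(¬p2) alone gives p2 = False.
(p7) alone gives p7 = True.
(p1) alone gives p1 = True.
This assignment satisfies each clause.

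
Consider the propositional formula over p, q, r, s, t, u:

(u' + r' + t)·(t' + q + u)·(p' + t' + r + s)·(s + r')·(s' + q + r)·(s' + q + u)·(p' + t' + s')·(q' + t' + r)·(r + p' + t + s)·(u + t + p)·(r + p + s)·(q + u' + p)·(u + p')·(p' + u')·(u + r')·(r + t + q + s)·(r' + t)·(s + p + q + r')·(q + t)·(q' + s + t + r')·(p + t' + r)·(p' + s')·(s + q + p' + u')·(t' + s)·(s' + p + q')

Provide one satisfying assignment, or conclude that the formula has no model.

UNSATISFIABLE

Suppose s = 1.
(p') alone gives p = 0.
(q') alone gives q = 0.
(r) alone gives r = 1.
(u) alone gives u = 1.
But (u') is also a unit clause — contradiction.
That branch fails; take s = 0 instead.
(r') alone gives r = 0.
(p) alone gives p = 1.
(t') alone gives t = 0.
But (t) is also a unit clause — contradiction.
Either choice for s ends in contradiction.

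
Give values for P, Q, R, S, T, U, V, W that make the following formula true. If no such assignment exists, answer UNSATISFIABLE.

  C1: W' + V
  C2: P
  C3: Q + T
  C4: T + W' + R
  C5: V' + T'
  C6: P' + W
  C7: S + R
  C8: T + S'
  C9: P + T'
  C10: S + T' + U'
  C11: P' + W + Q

P ↦ 1, Q ↦ 1, R ↦ 1, S ↦ 0, T ↦ 0, U ↦ 1, V ↦ 1, W ↦ 1

Unit clause (P) forces P = 1.
Unit clause (W) forces W = 1.
Unit clause (V) forces V = 1.
Unit clause (T') forces T = 0.
Unit clause (Q) forces Q = 1.
Unit clause (R) forces R = 1.
Unit clause (S') forces S = 0.
No clause remains; U is free.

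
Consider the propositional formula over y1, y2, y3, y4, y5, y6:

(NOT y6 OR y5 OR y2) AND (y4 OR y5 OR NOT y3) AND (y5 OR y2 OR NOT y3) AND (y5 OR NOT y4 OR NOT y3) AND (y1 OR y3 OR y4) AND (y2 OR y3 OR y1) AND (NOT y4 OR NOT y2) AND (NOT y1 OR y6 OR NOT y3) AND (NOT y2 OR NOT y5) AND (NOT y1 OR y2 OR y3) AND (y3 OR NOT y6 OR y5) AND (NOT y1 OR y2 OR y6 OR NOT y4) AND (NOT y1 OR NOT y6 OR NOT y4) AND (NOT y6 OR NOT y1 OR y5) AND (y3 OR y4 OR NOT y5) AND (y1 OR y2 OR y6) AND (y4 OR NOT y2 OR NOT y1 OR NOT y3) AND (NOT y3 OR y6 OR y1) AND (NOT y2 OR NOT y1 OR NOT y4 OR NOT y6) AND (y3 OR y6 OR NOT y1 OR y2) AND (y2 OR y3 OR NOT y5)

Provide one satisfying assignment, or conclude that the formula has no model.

y1: true; y2: false; y3: true; y4: false; y5: true; y6: true

Try y4 = false.
Try y5 = true.
(NOT y2) alone gives y2 = false.
(y3) alone gives y3 = true.
Try y1 = true.
(y6) alone gives y6 = true.
Every clause now holds.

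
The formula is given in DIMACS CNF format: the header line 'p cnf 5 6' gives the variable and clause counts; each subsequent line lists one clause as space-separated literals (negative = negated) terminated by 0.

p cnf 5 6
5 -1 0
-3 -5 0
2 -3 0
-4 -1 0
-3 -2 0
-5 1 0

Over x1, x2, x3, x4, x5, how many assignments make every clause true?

6

There are 2^5 = 32 truth assignments over (x1, x2, x3, x4, x5).
Split on x3. With x3 = True, the clauses containing x3 are satisfied and ¬x3 drops from the rest; 0 of the 2^4 = 16 assignments to the other variables satisfy what remains.
With x3 = False, by the same count on the reduced clause set, 6 assignments work.
(One model: x1=F, x2=F, x3=F, x4=F, x5=F.)
Total: 0 + 6 = 6.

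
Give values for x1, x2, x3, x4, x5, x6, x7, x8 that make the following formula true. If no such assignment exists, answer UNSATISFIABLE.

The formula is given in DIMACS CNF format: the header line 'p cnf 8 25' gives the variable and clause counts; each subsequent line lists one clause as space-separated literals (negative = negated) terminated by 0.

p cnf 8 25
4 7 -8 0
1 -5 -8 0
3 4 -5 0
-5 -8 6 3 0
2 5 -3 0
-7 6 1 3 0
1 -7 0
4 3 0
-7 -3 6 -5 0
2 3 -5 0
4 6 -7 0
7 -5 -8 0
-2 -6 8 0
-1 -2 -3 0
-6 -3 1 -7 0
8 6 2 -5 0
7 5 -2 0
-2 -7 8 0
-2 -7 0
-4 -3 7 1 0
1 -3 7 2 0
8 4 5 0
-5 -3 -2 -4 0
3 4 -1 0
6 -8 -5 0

Branch on x1: set x1 = False.
The clause (¬x7) is unit, so x7 = False.
Branch on x4: set x4 = False.
The clause (¬x8) is unit, so x8 = False.
The clause (x3) is unit, so x3 = True.
The clause (x2) is unit, so x2 = True.
The clause (¬x6) is unit, so x6 = False.
The clause (x5) is unit, so x5 = True.
All clauses are satisfied.

x1: False, x2: True, x3: True, x4: False, x5: True, x6: False, x7: False, x8: False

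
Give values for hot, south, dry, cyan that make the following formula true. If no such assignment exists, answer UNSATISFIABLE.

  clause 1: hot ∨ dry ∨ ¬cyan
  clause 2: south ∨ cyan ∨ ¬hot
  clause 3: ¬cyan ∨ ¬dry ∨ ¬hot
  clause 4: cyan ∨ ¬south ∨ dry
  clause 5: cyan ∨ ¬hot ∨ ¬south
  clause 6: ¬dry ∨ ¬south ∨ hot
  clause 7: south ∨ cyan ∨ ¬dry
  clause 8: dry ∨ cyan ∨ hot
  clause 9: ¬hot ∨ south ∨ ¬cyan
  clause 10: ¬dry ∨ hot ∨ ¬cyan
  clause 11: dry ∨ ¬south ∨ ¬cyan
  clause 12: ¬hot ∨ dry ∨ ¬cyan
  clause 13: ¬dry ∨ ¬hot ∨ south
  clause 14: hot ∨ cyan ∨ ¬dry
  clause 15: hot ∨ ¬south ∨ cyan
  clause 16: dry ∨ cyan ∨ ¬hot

Case hot = True:
Case south = True:
The clause (cyan) is unit, so cyan = True.
The clause (¬dry) is unit, so dry = False.
But (dry) is also a unit clause — contradiction.
Backtrack on south: now try south = False.
The clause (cyan) is unit, so cyan = True.
But (¬cyan) is also a unit clause — contradiction.
Both values of south lead to a conflict.
Backtrack on hot: now try hot = False.
Case dry = True:
The clause (¬south) is unit, so south = False.
The clause (cyan) is unit, so cyan = True.
But (¬cyan) is also a unit clause — contradiction.
Backtrack on dry: now try dry = False.
The clause (¬cyan) is unit, so cyan = False.
But (cyan) is also a unit clause — contradiction.
Both values of dry lead to a conflict.
Both values of hot lead to a conflict.

UNSATISFIABLE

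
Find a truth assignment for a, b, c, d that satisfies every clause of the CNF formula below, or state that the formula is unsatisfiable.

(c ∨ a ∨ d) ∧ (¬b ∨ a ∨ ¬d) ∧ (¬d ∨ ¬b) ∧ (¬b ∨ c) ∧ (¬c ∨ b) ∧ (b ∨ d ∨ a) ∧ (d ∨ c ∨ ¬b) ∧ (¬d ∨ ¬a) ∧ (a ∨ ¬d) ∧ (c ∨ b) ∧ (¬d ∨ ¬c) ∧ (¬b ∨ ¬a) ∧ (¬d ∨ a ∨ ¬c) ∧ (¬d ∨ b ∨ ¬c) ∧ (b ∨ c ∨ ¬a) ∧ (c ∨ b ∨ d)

Suppose d = False.
Suppose c = True.
(b) alone gives b = True.
(¬a) alone gives a = False.
Every clause now holds.

a: False,  b: True,  c: True,  d: False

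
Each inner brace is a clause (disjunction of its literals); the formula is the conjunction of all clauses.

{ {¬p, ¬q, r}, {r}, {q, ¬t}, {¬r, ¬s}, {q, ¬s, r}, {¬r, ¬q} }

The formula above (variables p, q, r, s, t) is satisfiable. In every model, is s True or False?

False

Suppose s = True.
(r) alone gives r = True.
But (¬r) is also a unit clause — contradiction.
So every satisfying assignment has s = False.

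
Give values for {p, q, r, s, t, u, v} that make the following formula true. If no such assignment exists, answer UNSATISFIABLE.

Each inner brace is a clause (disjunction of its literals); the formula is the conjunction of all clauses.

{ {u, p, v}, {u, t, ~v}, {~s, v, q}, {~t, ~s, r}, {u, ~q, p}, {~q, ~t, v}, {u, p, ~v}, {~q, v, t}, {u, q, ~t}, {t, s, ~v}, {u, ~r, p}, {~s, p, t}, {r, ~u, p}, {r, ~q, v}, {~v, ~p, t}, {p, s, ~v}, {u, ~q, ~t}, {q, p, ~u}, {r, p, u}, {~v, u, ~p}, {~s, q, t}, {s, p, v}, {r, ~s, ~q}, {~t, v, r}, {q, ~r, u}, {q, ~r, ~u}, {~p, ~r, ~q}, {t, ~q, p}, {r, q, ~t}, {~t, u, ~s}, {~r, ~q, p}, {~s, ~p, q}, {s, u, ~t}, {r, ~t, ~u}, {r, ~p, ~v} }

p ↦ 1, q ↦ 0, r ↦ 0, s ↦ 0, t ↦ 0, u ↦ 0, v ↦ 0

Suppose u = 0.
Suppose p = 1.
The clause (~v) is unit, so v = 0.
Suppose s = 0.
The clause (~t) is unit, so t = 0.
The clause (~q) is unit, so q = 0.
The clause (~r) is unit, so r = 0.
This assignment satisfies each clause.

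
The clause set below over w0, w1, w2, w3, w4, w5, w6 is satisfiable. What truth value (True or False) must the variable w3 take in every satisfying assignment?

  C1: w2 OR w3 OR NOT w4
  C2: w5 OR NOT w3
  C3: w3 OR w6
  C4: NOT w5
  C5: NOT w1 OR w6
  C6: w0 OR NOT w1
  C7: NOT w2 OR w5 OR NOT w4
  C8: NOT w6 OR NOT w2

False

Suppose w3 = true.
(w5) alone gives w5 = true.
That conflicts with the unit clause (NOT w5).
So every satisfying assignment has w3 = False.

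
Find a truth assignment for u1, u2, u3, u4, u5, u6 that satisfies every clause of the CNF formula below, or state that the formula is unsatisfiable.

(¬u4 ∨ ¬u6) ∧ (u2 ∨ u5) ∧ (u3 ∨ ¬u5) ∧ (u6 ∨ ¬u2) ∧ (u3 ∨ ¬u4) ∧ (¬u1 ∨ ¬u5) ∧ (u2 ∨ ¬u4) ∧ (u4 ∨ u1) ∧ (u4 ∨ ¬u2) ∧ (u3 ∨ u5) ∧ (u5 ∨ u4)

Case u4 = False:
From the singleton clause (u1), u1 = True.
From the singleton clause (¬u5), u5 = False.
That conflicts with the unit clause (u5).
Backtrack on u4: now try u4 = True.
From the singleton clause (¬u6), u6 = False.
From the singleton clause (¬u2), u2 = False.
That conflicts with the unit clause (u2).
Either choice for u4 ends in contradiction.

UNSATISFIABLE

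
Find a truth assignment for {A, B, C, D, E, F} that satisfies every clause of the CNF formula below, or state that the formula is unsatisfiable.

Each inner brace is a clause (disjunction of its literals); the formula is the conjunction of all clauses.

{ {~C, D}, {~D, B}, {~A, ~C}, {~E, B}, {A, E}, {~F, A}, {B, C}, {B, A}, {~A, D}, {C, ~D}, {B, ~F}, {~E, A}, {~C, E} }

Suppose C = 0.
(B) alone gives B = 1.
(~D) alone gives D = 0.
(~A) alone gives A = 0.
(E) alone gives E = 1.
But (~E) is also a unit clause — contradiction.
That branch fails; take C = 1 instead.
(D) alone gives D = 1.
(B) alone gives B = 1.
(~A) alone gives A = 0.
(E) alone gives E = 1.
But (~E) is also a unit clause — contradiction.
Either choice for C ends in contradiction.

UNSATISFIABLE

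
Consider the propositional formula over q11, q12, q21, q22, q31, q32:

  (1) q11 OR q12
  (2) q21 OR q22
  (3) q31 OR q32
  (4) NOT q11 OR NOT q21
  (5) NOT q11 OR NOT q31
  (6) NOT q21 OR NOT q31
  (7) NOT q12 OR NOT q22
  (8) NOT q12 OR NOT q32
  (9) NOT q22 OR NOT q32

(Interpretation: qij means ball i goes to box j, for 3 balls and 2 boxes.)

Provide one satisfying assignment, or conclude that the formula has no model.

UNSATISFIABLE

Suppose q11 = true.
The clause (NOT q21) is unit, so q21 = false.
The clause (q22) is unit, so q22 = true.
The clause (NOT q31) is unit, so q31 = false.
The clause (q32) is unit, so q32 = true.
But (NOT q32) is also a unit clause — contradiction.
Undo q11 and try q11 = false.
The clause (q12) is unit, so q12 = true.
The clause (NOT q22) is unit, so q22 = false.
The clause (q21) is unit, so q21 = true.
The clause (NOT q31) is unit, so q31 = false.
The clause (q32) is unit, so q32 = true.
But (NOT q32) is also a unit clause — contradiction.
Neither q11 = true nor q11 = false works.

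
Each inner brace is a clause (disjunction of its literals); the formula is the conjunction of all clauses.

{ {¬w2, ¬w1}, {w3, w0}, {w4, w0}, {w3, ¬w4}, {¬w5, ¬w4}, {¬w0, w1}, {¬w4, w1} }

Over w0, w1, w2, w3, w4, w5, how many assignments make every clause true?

There are 2^6 = 64 truth assignments over (w0, w1, w2, w3, w4, w5).
Split on w1. With w1 = True, the clauses containing w1 are satisfied and ¬w1 drops from the rest; 6 of the 2^5 = 32 assignments to the other variables satisfy what remains.
With w1 = False, by the same count on the reduced clause set, 0 assignments work.
(One model: w0=F, w1=T, w2=F, w3=T, w4=T, w5=F.)
Total: 6 + 0 = 6.

6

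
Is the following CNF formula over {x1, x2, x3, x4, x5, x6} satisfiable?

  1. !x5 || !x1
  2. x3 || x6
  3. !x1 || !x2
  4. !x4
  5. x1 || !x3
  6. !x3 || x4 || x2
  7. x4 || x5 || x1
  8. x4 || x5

Satisfiable

(!x4) alone gives x4 = false.
(x5) alone gives x5 = true.
(!x1) alone gives x1 = false.
(!x3) alone gives x3 = false.
(x6) alone gives x6 = true.
All clauses hold; x2 can take either value.
A satisfying assignment: x1: false, x2: false, x3: false, x4: false, x5: true, x6: true.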